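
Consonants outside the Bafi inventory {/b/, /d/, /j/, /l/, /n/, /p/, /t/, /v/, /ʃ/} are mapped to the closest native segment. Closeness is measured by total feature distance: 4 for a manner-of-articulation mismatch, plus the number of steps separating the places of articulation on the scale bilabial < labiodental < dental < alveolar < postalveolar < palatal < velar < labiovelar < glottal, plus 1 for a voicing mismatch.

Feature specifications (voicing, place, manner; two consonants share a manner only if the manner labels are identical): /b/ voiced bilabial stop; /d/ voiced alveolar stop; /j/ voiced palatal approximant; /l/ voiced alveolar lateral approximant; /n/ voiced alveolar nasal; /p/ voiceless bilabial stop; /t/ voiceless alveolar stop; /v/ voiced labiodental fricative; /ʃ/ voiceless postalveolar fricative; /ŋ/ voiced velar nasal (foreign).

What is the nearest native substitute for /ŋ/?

/n/ is closest: same manner (nasal), place distance 3 (velar→alveolar), same voicing; total 3. Next closest is /j/ at distance 5.

n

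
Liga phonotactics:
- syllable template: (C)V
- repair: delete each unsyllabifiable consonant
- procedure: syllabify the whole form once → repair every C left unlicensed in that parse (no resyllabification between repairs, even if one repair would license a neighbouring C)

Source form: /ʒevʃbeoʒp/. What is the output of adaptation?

Under (C)V, the unsyllabifiable consonants are /v/, /ʃ/, /ʒ/, /p/ (no codas are permitted; onsets are limited to one consonant).
Each unlicensed consonant is deleted: /v/, /ʃ/, /ʒ/, /p/.

ʒebeo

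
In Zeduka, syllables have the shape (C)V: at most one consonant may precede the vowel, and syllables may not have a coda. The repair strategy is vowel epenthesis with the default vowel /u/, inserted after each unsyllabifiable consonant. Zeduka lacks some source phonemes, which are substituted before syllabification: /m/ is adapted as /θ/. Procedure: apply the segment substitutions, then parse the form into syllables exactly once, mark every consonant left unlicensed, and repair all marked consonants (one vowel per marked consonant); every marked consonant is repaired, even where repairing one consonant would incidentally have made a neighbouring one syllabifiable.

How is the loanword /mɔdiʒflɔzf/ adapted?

Substitution: /m/ → /θ/, giving /θɔdiʒflɔzf/.
Syllabifying with onset maximization leaves /ʒ/, /f/, /z/, /f/ stranded (no codas are permitted; onsets are limited to one consonant).
Epenthesis after each stranded consonant: /ʒ/ → /ʒu/, /f/ → /fu/, /z/ → /zu/, /f/ → /fu/.

θɔdiʒufulɔzufu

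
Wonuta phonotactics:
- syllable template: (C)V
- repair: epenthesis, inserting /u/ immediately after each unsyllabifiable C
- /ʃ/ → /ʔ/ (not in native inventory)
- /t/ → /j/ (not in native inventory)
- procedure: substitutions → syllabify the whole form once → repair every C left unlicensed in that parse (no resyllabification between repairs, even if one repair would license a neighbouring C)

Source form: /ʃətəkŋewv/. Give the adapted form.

Substitution: /ʃ/ → /ʔ/, /t/ → /j/, giving /ʔəjəkŋewv/.
The consonants /k/, /w/, /v/ cannot be parsed into a legal (C)V syllable (no codas are permitted; onsets are limited to one consonant).
Inserting the epenthetic vowel yields /k/ → /ku/, /w/ → /wu/, /v/ → /vu/.

ʔəjəkuŋewuvu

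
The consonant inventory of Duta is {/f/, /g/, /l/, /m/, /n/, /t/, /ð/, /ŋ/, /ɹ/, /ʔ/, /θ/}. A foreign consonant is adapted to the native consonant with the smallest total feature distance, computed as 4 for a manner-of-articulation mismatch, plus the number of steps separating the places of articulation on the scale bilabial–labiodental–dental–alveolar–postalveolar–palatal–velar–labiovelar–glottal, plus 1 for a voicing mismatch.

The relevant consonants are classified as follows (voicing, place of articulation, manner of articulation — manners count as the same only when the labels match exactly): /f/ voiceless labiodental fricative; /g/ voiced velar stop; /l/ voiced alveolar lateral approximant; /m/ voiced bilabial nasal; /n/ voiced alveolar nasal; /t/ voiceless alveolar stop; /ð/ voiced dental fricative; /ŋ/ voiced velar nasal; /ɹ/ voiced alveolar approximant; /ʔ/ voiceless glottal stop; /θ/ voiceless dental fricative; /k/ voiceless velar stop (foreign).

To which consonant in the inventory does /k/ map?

/g/ is closest: same manner (stop), place distance 0 (velar→velar), voicing differs (+1); total 1. Next closest is /ʔ/ at distance 2.

g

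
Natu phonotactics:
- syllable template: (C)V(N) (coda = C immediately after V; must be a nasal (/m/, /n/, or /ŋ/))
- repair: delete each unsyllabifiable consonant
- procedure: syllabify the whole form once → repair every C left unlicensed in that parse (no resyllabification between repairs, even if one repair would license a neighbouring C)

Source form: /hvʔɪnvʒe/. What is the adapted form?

ʔɪnʒe

Syllabifying with onset maximization leaves /h/, /v/, /v/ stranded (only a nasal (/m/, /n/, or /ŋ/) is licensed in coda position; onsets are limited to one consonant).
Deletion applies to /h/, /v/, /v/.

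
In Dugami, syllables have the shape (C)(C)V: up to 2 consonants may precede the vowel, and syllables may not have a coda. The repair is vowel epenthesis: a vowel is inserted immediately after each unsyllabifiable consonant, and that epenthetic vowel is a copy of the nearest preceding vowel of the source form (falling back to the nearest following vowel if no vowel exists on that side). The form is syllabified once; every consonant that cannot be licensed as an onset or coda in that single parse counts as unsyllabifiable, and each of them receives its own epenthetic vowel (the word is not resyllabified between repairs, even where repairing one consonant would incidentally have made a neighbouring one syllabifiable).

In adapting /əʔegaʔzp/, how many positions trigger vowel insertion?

The unsyllabifiable consonants are /ʔ/, /z/, /p/; each receives one epenthetic vowel.

3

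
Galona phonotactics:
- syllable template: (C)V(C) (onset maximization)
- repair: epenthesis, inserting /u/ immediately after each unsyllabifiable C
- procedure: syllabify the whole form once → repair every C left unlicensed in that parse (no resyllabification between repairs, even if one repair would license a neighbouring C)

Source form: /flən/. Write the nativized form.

fulən

Syllabifying with onset maximization leaves /f/ stranded (at most one coda consonant is licensed; onsets are limited to one consonant).
Epenthesis after each stranded consonant: /f/ → /fu/.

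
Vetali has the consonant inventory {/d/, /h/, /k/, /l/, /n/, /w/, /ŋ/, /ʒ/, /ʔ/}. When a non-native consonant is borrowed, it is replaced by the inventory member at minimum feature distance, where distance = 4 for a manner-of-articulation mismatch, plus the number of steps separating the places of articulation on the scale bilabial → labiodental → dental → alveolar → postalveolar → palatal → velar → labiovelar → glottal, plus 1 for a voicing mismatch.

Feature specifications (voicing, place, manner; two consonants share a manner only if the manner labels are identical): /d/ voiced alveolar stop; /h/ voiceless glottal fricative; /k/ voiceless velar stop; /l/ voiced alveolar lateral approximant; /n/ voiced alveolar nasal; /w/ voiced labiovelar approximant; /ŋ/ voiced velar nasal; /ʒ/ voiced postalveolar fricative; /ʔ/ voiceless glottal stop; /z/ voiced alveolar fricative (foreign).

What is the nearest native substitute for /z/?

ʒ

/ʒ/ is closest: same manner (fricative), place distance 1 (alveolar→postalveolar), same voicing; total 1. Next closest is /d/ at distance 4.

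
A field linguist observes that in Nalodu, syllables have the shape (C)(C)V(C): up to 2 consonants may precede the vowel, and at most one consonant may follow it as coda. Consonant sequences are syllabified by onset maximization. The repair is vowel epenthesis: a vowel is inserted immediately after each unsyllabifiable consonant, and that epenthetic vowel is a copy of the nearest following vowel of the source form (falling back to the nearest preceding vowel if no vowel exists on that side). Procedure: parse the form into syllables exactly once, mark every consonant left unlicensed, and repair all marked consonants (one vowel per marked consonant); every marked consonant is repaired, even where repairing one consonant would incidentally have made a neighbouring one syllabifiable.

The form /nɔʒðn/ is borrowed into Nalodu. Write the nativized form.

Syllabifying with onset maximization leaves /ð/, /n/ stranded (at most one coda consonant is licensed; onsets may contain at most 2 consonants).
Epenthesis after each stranded consonant: /ð/ → /ðɔ/, /n/ → /nɔ/.

nɔʒðɔnɔ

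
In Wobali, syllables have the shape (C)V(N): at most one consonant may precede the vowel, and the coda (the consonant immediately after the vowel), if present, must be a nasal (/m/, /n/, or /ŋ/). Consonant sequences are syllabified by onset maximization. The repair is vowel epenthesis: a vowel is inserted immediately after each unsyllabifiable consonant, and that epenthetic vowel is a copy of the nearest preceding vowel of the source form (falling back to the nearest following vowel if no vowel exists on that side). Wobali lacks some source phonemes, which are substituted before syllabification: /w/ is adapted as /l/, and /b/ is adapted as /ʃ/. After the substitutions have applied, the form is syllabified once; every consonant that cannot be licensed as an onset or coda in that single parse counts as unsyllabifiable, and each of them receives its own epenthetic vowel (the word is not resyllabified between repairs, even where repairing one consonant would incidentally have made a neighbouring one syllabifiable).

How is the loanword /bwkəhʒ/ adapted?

Substitution: /b/ → /ʃ/, /w/ → /l/, giving /ʃlkəhʒ/.
The consonants /ʃ/, /l/, /h/, /ʒ/ cannot be parsed into a legal (C)V(N) syllable (only a nasal (/m/, /n/, or /ŋ/) is licensed in coda position; onsets are limited to one consonant).
Each unlicensed consonant becomes the onset of a new syllable: /ʃ/ → /ʃə/, /l/ → /lə/, /h/ → /hə/, /ʒ/ → /ʒə/.

ʃələkəhəʒə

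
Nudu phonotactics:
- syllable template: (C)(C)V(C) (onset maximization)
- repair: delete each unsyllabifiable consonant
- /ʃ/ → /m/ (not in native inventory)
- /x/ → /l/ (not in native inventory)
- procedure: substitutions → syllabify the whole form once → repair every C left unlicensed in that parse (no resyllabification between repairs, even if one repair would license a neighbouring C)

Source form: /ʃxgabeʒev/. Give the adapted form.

lgabeʒev

Substitution: /ʃ/ → /m/, /x/ → /l/, giving /mlgabeʒev/.
The consonants /m/ cannot be parsed into a legal (C)(C)V(C) syllable (at most one coda consonant is licensed; onsets may contain at most 2 consonants).
Deleting the stranded consonants removes /m/.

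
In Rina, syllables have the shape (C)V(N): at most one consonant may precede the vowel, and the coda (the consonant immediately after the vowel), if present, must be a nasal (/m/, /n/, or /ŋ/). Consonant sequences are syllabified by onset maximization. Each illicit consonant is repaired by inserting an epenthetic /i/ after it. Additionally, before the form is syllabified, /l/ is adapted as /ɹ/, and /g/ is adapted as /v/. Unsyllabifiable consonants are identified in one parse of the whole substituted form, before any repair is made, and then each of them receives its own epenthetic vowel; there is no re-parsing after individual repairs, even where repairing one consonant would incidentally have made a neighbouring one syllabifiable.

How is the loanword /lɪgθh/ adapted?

Substitution: /l/ → /ɹ/, /g/ → /v/, giving /ɹɪvθh/.
The consonants /v/, /θ/, /h/ cannot be parsed into a legal (C)V(N) syllable (only a nasal (/m/, /n/, or /ŋ/) is licensed in coda position; onsets are limited to one consonant).
Epenthesis after each stranded consonant: /v/ → /vi/, /θ/ → /θi/, /h/ → /hi/.

ɹɪviθihi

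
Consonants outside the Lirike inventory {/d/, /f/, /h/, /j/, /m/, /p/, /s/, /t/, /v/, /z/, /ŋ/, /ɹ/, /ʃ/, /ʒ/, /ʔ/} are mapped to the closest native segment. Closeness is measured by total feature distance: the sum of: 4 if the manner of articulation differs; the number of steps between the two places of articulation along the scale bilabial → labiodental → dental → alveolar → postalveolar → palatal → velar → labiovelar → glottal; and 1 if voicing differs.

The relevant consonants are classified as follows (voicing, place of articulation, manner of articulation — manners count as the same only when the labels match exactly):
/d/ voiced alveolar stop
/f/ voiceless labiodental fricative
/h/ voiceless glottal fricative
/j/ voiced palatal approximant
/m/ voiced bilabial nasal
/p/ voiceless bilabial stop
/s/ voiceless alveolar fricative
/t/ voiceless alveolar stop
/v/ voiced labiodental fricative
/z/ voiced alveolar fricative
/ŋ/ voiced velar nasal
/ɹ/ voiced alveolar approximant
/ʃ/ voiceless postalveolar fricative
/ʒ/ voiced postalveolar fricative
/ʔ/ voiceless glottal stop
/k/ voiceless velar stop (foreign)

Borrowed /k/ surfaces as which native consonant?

ʔ

/ʔ/ is closest: same manner (stop), place distance 2 (velar→glottal), same voicing; total 2. Next closest is /t/ at distance 3.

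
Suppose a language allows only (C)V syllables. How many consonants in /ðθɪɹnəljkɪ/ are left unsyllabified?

4

The consonants /ð/, /ɹ/, /l/, /j/ cannot be parsed into a legal (C)V syllable (no codas are permitted; onsets are limited to one consonant).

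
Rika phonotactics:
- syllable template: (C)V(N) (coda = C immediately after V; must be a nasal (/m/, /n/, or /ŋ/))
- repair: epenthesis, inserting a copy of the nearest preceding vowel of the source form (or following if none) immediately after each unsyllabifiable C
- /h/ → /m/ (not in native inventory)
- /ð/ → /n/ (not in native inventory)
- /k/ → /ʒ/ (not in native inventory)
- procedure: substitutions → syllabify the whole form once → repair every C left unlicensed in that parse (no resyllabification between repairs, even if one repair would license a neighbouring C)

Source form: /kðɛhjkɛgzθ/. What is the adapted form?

Substitution: /k/ → /ʒ/, /ð/ → /n/, /h/ → /m/, giving /ʒnɛmjʒɛgzθ/.
Under (C)V(N), the unsyllabifiable consonants are /ʒ/, /j/, /g/, /z/, /θ/ (only a nasal (/m/, /n/, or /ŋ/) is licensed in coda position; onsets are limited to one consonant).
Each unlicensed consonant becomes the onset of a new syllable: /ʒ/ → /ʒɛ/, /j/ → /jɛ/, /g/ → /gɛ/, /z/ → /zɛ/, /θ/ → /θɛ/.

ʒɛnɛmjɛʒɛgɛzɛθɛ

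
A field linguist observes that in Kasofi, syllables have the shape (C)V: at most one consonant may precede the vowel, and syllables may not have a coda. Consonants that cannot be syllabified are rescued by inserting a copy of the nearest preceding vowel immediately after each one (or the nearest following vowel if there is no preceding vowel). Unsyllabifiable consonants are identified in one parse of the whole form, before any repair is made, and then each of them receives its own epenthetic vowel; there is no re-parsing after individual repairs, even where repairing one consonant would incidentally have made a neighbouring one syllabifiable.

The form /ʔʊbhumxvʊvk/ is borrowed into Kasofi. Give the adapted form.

Syllabifying with onset maximization leaves /b/, /m/, /x/, /v/, /k/ stranded (no codas are permitted; onsets are limited to one consonant).
Inserting the epenthetic vowel yields /b/ → /bʊ/, /m/ → /mu/, /x/ → /xu/, /v/ → /vʊ/, /k/ → /kʊ/.

ʔʊbʊhumuxuvʊvʊkʊ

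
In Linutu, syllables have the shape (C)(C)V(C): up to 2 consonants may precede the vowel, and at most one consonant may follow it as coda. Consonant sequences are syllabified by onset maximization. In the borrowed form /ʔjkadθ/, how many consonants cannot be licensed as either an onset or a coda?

Under (C)(C)V(C), the unsyllabifiable consonants are /ʔ/, /θ/ (at most one coda consonant is licensed; onsets may contain at most 2 consonants).

2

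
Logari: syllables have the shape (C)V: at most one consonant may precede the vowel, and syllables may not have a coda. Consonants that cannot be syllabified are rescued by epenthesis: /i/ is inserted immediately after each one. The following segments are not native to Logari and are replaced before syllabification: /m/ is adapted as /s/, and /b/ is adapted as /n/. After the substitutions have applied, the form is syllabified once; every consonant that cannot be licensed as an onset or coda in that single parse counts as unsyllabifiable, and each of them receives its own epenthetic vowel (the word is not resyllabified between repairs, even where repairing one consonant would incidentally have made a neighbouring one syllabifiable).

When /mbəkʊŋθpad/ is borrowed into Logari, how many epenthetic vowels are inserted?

After substitution the input is /snəkʊŋθpad/.
The unsyllabifiable consonants are /s/, /ŋ/, /θ/, /d/; each receives one epenthetic vowel.

4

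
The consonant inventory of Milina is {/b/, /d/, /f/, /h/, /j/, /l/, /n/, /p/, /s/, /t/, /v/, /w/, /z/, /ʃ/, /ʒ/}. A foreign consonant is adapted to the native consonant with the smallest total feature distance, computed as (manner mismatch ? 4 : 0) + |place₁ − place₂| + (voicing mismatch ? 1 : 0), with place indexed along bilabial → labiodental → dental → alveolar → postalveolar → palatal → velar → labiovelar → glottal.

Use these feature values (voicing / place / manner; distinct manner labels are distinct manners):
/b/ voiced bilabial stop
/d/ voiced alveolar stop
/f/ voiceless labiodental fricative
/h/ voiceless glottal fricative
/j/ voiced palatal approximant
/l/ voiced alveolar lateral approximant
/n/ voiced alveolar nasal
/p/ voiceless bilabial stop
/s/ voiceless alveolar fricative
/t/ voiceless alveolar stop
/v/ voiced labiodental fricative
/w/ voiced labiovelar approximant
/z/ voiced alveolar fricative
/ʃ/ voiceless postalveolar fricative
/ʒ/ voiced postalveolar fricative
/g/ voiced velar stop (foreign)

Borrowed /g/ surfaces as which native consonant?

d

/d/ is closest: same manner (stop), place distance 3 (velar→alveolar), same voicing; total 3. Next closest is /t/ at distance 4.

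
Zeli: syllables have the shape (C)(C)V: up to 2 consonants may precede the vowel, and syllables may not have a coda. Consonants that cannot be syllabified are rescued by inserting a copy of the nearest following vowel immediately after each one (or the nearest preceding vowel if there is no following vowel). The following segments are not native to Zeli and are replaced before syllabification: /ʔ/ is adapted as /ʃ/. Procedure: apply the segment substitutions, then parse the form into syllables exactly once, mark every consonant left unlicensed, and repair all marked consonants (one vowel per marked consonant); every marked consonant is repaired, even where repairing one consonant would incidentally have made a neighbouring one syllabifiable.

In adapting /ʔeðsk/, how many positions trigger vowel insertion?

After substitution the input is /ʃeðsk/.
The unsyllabifiable consonants are /ð/, /s/, /k/; each receives one epenthetic vowel.

3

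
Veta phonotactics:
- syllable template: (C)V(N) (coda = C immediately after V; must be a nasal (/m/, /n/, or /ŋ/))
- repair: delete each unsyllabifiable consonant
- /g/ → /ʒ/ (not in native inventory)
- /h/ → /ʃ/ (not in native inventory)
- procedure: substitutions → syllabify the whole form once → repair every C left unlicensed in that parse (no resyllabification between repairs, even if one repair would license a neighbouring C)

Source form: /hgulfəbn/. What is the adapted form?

ʒufə

Substitution: /h/ → /ʃ/, /g/ → /ʒ/, giving /ʃʒulfəbn/.
Syllabifying with onset maximization leaves /ʃ/, /l/, /b/, /n/ stranded (only a nasal (/m/, /n/, or /ŋ/) is licensed in coda position; onsets are limited to one consonant).
Each unlicensed consonant is deleted: /ʃ/, /l/, /b/, /n/.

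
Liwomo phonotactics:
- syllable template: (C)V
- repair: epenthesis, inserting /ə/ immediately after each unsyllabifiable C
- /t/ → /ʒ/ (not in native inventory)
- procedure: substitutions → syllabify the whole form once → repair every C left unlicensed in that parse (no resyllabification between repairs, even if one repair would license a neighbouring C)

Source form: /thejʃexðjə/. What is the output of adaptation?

ʒəhejəʃexəðəjə

Substitution: /t/ → /ʒ/, giving /ʒhejʃexðjə/.
Under (C)V, the unsyllabifiable consonants are /ʒ/, /j/, /x/, /ð/ (no codas are permitted; onsets are limited to one consonant).
Epenthesis after each stranded consonant: /ʒ/ → /ʒə/, /j/ → /jə/, /x/ → /xə/, /ð/ → /ðə/.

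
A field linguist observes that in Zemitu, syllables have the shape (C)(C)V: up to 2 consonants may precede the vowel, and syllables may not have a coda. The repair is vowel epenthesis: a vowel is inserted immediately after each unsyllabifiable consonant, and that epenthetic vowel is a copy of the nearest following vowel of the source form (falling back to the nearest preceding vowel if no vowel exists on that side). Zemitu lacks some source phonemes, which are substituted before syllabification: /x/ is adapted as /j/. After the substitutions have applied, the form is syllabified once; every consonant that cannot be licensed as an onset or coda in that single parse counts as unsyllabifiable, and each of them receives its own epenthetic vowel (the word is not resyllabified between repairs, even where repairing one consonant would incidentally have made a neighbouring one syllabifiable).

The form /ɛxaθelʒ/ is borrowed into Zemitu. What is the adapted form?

ɛjaθeleʒe

Substitution: /x/ → /j/, giving /ɛjaθelʒ/.
Under (C)(C)V, the unsyllabifiable consonants are /l/, /ʒ/ (no codas are permitted; onsets may contain at most 2 consonants).
Each unlicensed consonant becomes the onset of a new syllable: /l/ → /le/, /ʒ/ → /ʒe/.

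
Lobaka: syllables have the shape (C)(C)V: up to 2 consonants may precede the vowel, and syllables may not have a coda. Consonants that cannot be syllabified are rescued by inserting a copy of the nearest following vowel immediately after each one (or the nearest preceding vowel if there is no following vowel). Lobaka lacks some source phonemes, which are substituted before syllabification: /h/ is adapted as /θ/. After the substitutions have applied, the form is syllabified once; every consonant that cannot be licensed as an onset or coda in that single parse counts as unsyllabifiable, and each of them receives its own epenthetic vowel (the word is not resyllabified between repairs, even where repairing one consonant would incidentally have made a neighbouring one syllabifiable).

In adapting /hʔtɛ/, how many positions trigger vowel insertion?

1

After substitution the input is /θʔtɛ/.
The unsyllabifiable consonants are /θ/; each receives one epenthetic vowel.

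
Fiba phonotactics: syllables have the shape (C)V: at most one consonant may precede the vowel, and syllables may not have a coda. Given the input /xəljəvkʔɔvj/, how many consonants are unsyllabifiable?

5

Syllabifying with onset maximization leaves /l/, /v/, /k/, /v/, /j/ stranded (no codas are permitted; onsets are limited to one consonant).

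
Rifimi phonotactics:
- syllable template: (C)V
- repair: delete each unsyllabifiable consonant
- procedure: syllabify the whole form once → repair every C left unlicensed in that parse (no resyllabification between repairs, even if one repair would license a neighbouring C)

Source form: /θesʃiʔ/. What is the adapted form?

θeʃi

Under (C)V, the unsyllabifiable consonants are /s/, /ʔ/ (no codas are permitted; onsets are limited to one consonant).
Deletion applies to /s/, /ʔ/.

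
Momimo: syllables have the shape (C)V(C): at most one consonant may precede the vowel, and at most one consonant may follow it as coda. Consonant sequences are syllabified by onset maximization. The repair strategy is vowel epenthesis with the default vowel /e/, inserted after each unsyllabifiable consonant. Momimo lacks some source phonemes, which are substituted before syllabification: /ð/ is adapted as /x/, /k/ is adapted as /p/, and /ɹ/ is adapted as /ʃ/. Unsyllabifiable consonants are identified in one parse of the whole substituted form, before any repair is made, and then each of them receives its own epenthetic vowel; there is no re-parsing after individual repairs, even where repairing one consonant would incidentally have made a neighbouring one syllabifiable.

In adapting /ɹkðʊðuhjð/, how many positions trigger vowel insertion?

After substitution the input is /ʃpxʊxuhjx/.
The unsyllabifiable consonants are /ʃ/, /p/, /j/, /x/; each receives one epenthetic vowel.

4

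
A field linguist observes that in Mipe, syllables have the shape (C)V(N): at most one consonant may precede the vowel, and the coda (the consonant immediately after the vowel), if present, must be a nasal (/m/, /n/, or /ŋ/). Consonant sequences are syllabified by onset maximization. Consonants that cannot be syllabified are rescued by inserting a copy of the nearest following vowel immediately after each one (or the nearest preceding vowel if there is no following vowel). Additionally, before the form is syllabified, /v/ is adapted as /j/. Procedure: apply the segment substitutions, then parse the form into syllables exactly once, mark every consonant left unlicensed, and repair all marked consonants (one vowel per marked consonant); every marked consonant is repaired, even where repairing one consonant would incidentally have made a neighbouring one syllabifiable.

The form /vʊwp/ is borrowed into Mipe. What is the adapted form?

Substitution: /v/ → /j/, giving /jʊwp/.
Under (C)V(N), the unsyllabifiable consonants are /w/, /p/ (only a nasal (/m/, /n/, or /ŋ/) is licensed in coda position; onsets are limited to one consonant).
Each unlicensed consonant becomes the onset of a new syllable: /w/ → /wʊ/, /p/ → /pʊ/.

jʊwʊpʊ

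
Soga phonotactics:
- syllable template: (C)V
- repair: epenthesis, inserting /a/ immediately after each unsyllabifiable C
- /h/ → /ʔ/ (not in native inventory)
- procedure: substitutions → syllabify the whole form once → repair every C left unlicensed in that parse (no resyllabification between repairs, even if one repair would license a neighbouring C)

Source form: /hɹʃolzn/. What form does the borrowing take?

ʔaɹaʃolazana

Substitution: /h/ → /ʔ/, giving /ʔɹʃolzn/.
Syllabifying with onset maximization leaves /ʔ/, /ɹ/, /l/, /z/, /n/ stranded (no codas are permitted; onsets are limited to one consonant).
Epenthesis after each stranded consonant: /ʔ/ → /ʔa/, /ɹ/ → /ɹa/, /l/ → /la/, /z/ → /za/, /n/ → /na/.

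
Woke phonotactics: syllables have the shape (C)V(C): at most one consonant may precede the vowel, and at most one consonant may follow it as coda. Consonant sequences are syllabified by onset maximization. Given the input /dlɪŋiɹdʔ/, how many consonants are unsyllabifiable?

3

Under (C)V(C), the unsyllabifiable consonants are /d/, /d/, /ʔ/ (at most one coda consonant is licensed; onsets are limited to one consonant).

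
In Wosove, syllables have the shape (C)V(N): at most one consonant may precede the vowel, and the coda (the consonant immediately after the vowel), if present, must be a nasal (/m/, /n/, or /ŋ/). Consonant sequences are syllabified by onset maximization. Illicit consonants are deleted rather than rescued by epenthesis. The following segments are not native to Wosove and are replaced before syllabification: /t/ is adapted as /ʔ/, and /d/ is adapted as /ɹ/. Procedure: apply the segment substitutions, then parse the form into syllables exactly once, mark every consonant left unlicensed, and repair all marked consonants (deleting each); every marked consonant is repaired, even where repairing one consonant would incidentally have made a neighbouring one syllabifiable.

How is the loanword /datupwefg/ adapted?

Substitution: /d/ → /ɹ/, /t/ → /ʔ/, giving /ɹaʔupwefg/.
The consonants /p/, /f/, /g/ cannot be parsed into a legal (C)V(N) syllable (only a nasal (/m/, /n/, or /ŋ/) is licensed in coda position; onsets are limited to one consonant).
Each unlicensed consonant is deleted: /p/, /f/, /g/.

ɹaʔuwe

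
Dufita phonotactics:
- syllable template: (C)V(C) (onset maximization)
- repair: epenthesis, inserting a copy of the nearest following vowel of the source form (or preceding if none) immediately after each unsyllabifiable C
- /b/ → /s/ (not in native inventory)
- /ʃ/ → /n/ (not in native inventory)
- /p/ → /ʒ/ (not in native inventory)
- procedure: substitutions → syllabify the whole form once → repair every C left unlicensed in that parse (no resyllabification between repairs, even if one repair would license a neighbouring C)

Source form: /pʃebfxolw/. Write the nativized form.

Substitution: /p/ → /ʒ/, /ʃ/ → /n/, /b/ → /s/, giving /ʒnesfxolw/.
Under (C)V(C), the unsyllabifiable consonants are /ʒ/, /f/, /w/ (at most one coda consonant is licensed; onsets are limited to one consonant).
Inserting the epenthetic vowel yields /ʒ/ → /ʒe/, /f/ → /fo/, /w/ → /wo/.

ʒenesfoxolwo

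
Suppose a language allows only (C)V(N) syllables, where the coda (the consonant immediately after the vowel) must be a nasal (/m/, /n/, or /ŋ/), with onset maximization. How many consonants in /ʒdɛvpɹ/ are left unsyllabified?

4

Under (C)V(N), the unsyllabifiable consonants are /ʒ/, /v/, /p/, /ɹ/ (only a nasal (/m/, /n/, or /ŋ/) is licensed in coda position; onsets are limited to one consonant).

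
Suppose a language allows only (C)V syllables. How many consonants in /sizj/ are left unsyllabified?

Syllabifying with onset maximization leaves /z/, /j/ stranded (no codas are permitted; onsets are limited to one consonant).

2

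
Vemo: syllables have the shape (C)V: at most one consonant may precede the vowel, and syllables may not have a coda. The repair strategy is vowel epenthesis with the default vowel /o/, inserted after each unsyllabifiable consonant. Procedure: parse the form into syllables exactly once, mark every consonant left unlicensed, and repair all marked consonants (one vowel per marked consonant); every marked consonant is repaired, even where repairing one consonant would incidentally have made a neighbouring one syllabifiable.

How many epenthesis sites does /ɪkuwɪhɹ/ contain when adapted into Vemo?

2

The unsyllabifiable consonants are /h/, /ɹ/; each receives one epenthetic vowel.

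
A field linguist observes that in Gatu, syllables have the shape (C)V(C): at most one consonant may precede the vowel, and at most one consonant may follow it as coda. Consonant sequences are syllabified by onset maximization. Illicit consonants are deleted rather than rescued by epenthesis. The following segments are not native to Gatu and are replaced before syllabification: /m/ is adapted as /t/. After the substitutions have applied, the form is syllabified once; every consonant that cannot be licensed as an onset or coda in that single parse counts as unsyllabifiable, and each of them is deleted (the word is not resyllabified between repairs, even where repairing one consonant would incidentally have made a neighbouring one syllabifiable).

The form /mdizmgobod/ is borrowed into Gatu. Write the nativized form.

Substitution: /m/ → /t/, giving /tdiztgobod/.
Under (C)V(C), the unsyllabifiable consonants are /t/, /t/ (at most one coda consonant is licensed; onsets are limited to one consonant).
Deletion applies to /t/, /t/.

dizgobod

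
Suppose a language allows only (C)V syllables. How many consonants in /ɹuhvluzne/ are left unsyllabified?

The consonants /h/, /v/, /z/ cannot be parsed into a legal (C)V syllable (no codas are permitted; onsets are limited to one consonant).

3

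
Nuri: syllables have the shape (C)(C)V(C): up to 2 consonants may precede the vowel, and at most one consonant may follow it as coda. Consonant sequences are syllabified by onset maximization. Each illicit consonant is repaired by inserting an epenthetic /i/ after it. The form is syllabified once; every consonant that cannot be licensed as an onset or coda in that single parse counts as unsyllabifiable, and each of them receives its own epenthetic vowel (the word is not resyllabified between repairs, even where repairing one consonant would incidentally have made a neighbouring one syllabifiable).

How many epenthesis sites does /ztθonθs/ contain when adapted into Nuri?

3

The unsyllabifiable consonants are /z/, /θ/, /s/; each receives one epenthetic vowel.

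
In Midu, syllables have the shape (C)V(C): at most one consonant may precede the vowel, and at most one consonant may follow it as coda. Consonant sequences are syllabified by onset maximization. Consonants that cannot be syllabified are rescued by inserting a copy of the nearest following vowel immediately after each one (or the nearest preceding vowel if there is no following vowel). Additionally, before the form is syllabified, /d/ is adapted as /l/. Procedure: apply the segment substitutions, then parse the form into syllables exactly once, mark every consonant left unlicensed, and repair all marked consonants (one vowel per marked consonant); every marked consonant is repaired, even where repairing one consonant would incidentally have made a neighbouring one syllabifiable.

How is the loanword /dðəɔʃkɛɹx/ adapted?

Substitution: /d/ → /l/, giving /lðəɔʃkɛɹx/.
Under (C)V(C), the unsyllabifiable consonants are /l/, /x/ (at most one coda consonant is licensed; onsets are limited to one consonant).
Each unlicensed consonant becomes the onset of a new syllable: /l/ → /lə/, /x/ → /xɛ/.

ləðəɔʃkɛɹxɛ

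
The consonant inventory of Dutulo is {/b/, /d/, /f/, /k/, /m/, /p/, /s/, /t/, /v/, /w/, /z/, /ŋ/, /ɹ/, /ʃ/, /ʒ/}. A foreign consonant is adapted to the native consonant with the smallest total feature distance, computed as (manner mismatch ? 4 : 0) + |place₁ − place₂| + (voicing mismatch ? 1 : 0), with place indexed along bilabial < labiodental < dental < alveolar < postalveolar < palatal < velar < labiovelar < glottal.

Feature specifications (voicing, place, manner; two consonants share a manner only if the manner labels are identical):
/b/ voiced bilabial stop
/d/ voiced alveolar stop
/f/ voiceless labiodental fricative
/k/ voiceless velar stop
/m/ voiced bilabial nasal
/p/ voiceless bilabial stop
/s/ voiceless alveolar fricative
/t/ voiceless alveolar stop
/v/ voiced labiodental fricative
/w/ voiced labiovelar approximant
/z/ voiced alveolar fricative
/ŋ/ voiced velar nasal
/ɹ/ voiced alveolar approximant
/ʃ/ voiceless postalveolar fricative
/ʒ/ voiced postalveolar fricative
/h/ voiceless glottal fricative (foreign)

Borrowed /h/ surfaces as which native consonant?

ʃ

/ʃ/ is closest: same manner (fricative), place distance 4 (glottal→postalveolar), same voicing; total 4. Next closest is /s/ at distance 5.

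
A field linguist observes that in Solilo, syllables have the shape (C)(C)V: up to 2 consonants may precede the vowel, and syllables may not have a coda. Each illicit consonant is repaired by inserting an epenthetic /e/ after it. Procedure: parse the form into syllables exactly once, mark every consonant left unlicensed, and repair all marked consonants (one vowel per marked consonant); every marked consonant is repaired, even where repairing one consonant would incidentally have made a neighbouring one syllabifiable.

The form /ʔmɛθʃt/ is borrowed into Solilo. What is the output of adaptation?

Syllabifying with onset maximization leaves /θ/, /ʃ/, /t/ stranded (no codas are permitted; onsets may contain at most 2 consonants).
Each unlicensed consonant becomes the onset of a new syllable: /θ/ → /θe/, /ʃ/ → /ʃe/, /t/ → /te/.

ʔmɛθeʃete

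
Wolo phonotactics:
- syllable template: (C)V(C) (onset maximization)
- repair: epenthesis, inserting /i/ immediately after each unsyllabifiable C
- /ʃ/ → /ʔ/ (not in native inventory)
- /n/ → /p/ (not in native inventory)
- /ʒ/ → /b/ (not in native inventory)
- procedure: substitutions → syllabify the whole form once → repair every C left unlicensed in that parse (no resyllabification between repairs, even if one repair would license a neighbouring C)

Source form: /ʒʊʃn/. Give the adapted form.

Substitution: /ʒ/ → /b/, /ʃ/ → /ʔ/, /n/ → /p/, giving /bʊʔp/.
Under (C)V(C), the unsyllabifiable consonants are /p/ (at most one coda consonant is licensed; onsets are limited to one consonant).
Each unlicensed consonant becomes the onset of a new syllable: /p/ → /pi/.

bʊʔpi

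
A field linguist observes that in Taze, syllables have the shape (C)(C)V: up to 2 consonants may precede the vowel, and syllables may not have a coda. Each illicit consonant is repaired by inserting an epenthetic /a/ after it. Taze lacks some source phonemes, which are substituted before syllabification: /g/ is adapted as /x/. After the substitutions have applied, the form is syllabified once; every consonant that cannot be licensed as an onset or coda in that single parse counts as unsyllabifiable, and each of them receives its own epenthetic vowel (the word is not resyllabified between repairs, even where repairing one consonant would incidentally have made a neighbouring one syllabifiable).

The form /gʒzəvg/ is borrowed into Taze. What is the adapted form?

xaʒzəvaxa

Substitution: /g/ → /x/, giving /xʒzəvx/.
The consonants /x/, /v/, /x/ cannot be parsed into a legal (C)(C)V syllable (no codas are permitted; onsets may contain at most 2 consonants).
Epenthesis after each stranded consonant: /x/ → /xa/, /v/ → /va/, /x/ → /xa/.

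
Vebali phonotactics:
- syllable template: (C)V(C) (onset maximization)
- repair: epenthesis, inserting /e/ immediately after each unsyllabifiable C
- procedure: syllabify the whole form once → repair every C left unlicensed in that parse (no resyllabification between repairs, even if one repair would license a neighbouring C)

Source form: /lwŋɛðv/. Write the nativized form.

leweŋɛðve

Under (C)V(C), the unsyllabifiable consonants are /l/, /w/, /v/ (at most one coda consonant is licensed; onsets are limited to one consonant).
Inserting the epenthetic vowel yields /l/ → /le/, /w/ → /we/, /v/ → /ve/.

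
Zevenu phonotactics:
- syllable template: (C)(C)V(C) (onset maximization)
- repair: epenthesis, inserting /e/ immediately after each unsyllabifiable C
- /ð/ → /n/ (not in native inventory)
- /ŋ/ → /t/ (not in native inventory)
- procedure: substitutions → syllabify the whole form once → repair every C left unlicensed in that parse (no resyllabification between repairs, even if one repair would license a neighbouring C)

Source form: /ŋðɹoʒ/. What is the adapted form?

tenɹoʒ

Substitution: /ŋ/ → /t/, /ð/ → /n/, giving /tnɹoʒ/.
Under (C)(C)V(C), the unsyllabifiable consonants are /t/ (at most one coda consonant is licensed; onsets may contain at most 2 consonants).
Each unlicensed consonant becomes the onset of a new syllable: /t/ → /te/.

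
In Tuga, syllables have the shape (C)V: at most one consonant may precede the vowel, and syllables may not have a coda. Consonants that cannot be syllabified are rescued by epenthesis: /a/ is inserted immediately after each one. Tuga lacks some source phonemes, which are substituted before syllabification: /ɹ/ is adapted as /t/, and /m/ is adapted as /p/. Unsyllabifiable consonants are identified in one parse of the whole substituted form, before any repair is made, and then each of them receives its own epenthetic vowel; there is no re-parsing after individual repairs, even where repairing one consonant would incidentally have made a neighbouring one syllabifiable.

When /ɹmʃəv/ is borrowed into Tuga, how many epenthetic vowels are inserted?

After substitution the input is /tpʃəv/.
The unsyllabifiable consonants are /t/, /p/, /v/; each receives one epenthetic vowel.

3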